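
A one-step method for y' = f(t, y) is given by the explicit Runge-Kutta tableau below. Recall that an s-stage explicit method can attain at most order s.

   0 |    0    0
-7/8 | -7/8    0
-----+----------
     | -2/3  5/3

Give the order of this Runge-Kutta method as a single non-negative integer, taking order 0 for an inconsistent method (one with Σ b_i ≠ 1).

b = (-2/3, 5/3)
c = (0, -7/8)
Σ b_i: (-2/3)·1 + 5/3·1 = 1 ✓
b·c: 5/3·(-7/8) = -35/24 ≠ 1/2 ⇒ order 1.

1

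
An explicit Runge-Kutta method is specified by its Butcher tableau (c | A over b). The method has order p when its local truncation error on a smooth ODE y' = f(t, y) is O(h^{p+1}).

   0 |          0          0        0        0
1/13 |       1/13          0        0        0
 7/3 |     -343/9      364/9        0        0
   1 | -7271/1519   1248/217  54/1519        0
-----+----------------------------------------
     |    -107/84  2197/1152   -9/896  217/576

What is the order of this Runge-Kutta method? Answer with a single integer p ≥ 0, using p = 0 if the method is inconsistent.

b = (-107/84, 2197/1152, -9/896, 217/576)
c = (0, 1/13, 7/3, 1)
Ac = (0, 0, 28/9, 114/217)
Σ b_i: (-107/84)·1 + 2197/1152·1 + (-9/896)·1 + 217/576·1 = 1 ✓
b·c: 2197/1152·1/13 + (-9/896)·7/3 + 217/576·1 = 1/2 ✓
b·c²: 2197/1152·1/169 + (-9/896)·49/9 + 217/576·1 = 1/3 ✓
b·Ac: (-9/896)·28/9 + 217/576·114/217 = 1/6 ✓
b·c³: 2197/1152·1/2197 + (-9/896)·343/27 + 217/576·1 = 1/4 ✓
b·(c∘Ac): (-9/896)·196/27 + 217/576·114/217 = 1/8 ✓
b·Ac²: (-9/896)·28/117 + 217/576·642/2821 = 1/12 ✓
b·A²c: 217/576·24/217 = 1/24 ✓; 4 stages ⇒ order 4.

4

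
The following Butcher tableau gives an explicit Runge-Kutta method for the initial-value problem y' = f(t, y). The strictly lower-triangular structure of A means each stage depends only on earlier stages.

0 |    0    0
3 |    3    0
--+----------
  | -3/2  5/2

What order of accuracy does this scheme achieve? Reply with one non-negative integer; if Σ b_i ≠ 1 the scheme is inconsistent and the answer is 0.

1

b = (-3/2, 5/2)
c = (0, 3)
Σ b_i: (-3/2)·1 + 5/2·1 = 1 ✓
b·c: 5/2·3 = 15/2 ≠ 1/2 ⇒ order 1.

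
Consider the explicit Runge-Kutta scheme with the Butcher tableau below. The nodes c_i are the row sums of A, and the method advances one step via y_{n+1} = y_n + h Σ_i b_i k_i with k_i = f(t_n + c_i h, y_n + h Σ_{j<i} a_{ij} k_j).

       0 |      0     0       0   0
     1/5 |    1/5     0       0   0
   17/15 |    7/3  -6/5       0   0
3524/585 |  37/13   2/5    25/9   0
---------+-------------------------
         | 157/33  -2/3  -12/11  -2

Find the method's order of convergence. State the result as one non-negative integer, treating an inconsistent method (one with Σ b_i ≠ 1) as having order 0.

1

b = (157/33, -2/3, -12/11, -2)
c = (0, 1/5, 17/15, 3524/585)
Ac = (0, 0, -6/25, 2179/675)
Σ b_i: 157/33·1 + (-2/3)·1 + (-12/11)·1 + (-2)·1 = 1 ✓
b·c: (-2/3)·1/5 + (-12/11)·17/15 + (-2)·3524/585 = -86342/6435 ≠ 1/2 ⇒ order 1.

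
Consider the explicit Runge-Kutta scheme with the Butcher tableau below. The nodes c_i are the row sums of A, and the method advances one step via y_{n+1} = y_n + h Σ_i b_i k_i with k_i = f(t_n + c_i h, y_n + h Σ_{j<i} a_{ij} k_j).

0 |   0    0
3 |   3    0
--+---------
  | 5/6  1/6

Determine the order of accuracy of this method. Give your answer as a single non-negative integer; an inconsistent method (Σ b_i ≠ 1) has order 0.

b = (5/6, 1/6)
c = (0, 3)
Σ b_i: 5/6·1 + 1/6·1 = 1 ✓
b·c: 1/6·3 = 1/2 ✓; 2 stages ⇒ order 2.

2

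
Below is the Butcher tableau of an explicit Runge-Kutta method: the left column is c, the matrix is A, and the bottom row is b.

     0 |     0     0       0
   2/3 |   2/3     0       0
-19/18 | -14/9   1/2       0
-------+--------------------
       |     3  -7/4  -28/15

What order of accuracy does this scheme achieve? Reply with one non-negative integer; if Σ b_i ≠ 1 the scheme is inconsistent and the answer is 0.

0

b = (3, -7/4, -28/15)
c = (0, 2/3, -19/18)
Ac = (0, 0, 1/3)
Σ b_i: 3·1 + (-7/4)·1 + (-28/15)·1 = -37/60 ≠ 1 ⇒ order 0.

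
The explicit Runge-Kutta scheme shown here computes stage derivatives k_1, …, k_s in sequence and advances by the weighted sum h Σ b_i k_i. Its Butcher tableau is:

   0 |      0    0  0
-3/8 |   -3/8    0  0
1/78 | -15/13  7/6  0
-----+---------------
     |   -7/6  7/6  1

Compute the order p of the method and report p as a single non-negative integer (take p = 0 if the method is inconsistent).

1

b = (-7/6, 7/6, 1)
c = (0, -3/8, 1/78)
Ac = (0, 0, -7/16)
Σ b_i: (-7/6)·1 + 7/6·1 + 1·1 = 1 ✓
b·c: 7/6·(-3/8) + 1·1/78 = -265/624 ≠ 1/2 ⇒ order 1.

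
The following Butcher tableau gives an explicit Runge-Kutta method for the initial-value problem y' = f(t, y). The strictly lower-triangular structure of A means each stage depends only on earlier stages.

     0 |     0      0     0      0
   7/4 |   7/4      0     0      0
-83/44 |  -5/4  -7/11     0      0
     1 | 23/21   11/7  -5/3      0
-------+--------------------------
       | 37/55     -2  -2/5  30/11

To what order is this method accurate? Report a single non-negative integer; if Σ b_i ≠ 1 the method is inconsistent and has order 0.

1

b = (37/55, -2, -2/5, 30/11)
c = (0, 7/4, -83/44, 1)
Ac = (0, 0, -49/44, 389/66)
Σ b_i: 37/55·1 + (-2)·1 + (-2/5)·1 + 30/11·1 = 1 ✓
b·c: (-2)·7/4 + (-2/5)·(-83/44) + 30/11·1 = -1/55 ≠ 1/2 ⇒ order 1.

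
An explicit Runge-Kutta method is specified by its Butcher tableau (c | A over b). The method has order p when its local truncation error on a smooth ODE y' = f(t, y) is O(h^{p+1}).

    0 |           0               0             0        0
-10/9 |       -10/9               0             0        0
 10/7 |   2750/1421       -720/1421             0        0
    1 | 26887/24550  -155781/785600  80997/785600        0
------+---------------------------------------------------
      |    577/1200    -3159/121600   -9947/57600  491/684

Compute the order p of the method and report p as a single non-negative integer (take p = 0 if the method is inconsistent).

b = (577/1200, -3159/121600, -9947/57600, 491/684)
c = (0, -10/9, 10/7, 1)
Ac = (0, 0, 800/1421, 361/982)
Σ b_i: 577/1200·1 + (-3159/121600)·1 + (-9947/57600)·1 + 491/684·1 = 1 ✓
b·c: (-3159/121600)·(-10/9) + (-9947/57600)·10/7 + 491/684·1 = 1/2 ✓
b·c²: (-3159/121600)·100/81 + (-9947/57600)·100/49 + 491/684·1 = 1/3 ✓
b·Ac: (-9947/57600)·800/1421 + 491/684·361/982 = 1/6 ✓
b·c³: (-3159/121600)·(-1000/729) + (-9947/57600)·1000/343 + 491/684·1 = 1/4 ✓
b·(c∘Ac): (-9947/57600)·8000/9947 + 491/684·361/982 = 1/8 ✓
b·Ac²: (-9947/57600)·(-8000/12789) + 491/684·(-152/4419) = 1/12 ✓
b·A²c: 491/684·57/982 = 1/24 ✓; 4 stages ⇒ order 4.

4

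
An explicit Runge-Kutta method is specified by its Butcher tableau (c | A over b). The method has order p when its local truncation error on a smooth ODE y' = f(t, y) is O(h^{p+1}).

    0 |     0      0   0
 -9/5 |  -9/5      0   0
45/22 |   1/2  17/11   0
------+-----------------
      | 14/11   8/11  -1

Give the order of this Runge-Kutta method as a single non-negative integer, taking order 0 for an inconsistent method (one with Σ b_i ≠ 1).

1

b = (14/11, 8/11, -1)
c = (0, -9/5, 45/22)
Ac = (0, 0, -153/55)
Σ b_i: 14/11·1 + 8/11·1 + (-1)·1 = 1 ✓
b·c: 8/11·(-9/5) + (-1)·45/22 = -369/110 ≠ 1/2 ⇒ order 1.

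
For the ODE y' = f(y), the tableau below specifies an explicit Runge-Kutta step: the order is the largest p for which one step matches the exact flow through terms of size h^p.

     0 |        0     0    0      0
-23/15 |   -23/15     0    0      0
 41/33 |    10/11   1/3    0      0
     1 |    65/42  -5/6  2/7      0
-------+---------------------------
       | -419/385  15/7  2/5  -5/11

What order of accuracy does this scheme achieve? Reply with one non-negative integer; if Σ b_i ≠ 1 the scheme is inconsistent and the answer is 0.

b = (-419/385, 15/7, 2/5, -5/11)
c = (0, -23/15, 41/33, 1)
Ac = (0, 0, -23/45, 2263/1386)
Σ b_i: (-419/385)·1 + 15/7·1 + 2/5·1 + (-5/11)·1 = 1 ✓
b·c: 15/7·(-23/15) + 2/5·41/33 + (-5/11)·1 = -3746/1155 ≠ 1/2 ⇒ order 1.

1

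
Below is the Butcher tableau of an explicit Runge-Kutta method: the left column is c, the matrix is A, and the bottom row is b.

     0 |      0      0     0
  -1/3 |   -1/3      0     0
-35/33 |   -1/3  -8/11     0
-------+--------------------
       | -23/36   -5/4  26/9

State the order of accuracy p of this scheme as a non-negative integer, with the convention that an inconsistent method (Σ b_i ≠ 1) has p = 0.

1

b = (-23/36, -5/4, 26/9)
c = (0, -1/3, -35/33)
Ac = (0, 0, 8/33)
Σ b_i: (-23/36)·1 + (-5/4)·1 + 26/9·1 = 1 ✓
b·c: (-5/4)·(-1/3) + 26/9·(-35/33) = -3145/1188 ≠ 1/2 ⇒ order 1.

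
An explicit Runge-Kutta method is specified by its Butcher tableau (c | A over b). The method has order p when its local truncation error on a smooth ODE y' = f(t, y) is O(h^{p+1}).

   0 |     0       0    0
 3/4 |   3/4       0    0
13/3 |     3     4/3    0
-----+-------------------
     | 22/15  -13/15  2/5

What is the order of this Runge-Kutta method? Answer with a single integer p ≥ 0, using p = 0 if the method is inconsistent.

b = (22/15, -13/15, 2/5)
c = (0, 3/4, 13/3)
Ac = (0, 0, 1)
Σ b_i: 22/15·1 + (-13/15)·1 + 2/5·1 = 1 ✓
b·c: (-13/15)·3/4 + 2/5·13/3 = 13/12 ≠ 1/2 ⇒ order 1.

1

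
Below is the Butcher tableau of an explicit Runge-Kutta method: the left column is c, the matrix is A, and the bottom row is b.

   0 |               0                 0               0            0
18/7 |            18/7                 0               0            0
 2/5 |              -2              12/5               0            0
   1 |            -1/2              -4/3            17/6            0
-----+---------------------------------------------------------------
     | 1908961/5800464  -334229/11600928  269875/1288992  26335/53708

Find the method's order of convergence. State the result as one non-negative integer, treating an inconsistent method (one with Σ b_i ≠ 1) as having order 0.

b = (1908961/5800464, -334229/11600928, 269875/1288992, 26335/53708)
c = (0, 18/7, 2/5, 1)
Ac = (0, 0, 216/35, -241/105)
Σ b_i: 1908961/5800464·1 + (-334229/11600928)·1 + 269875/1288992·1 + 26335/53708·1 = 1 ✓
b·c: (-334229/11600928)·18/7 + 269875/1288992·2/5 + 26335/53708·1 = 1/2 ✓
b·c²: (-334229/11600928)·324/49 + 269875/1288992·4/25 + 26335/53708·1 = 1/3 ✓
b·Ac: 269875/1288992·216/35 + 26335/53708·(-241/105) = 1/6 ✓
b·c³: (-334229/11600928)·5832/343 + 269875/1288992·8/125 + 26335/53708·1 = 15647/1127868 ≠ 1/4 ⇒ order 3.
b·(c∘Ac): 269875/1288992·432/175 + 26335/53708·(-241/105) = -686417/1127868 ≠ 1/8
b·Ac²: 269875/1288992·3888/245 + 26335/53708·(-30734/3675) = -156718/201405 ≠ 1/12
b·A²c: 26335/53708·612/35 = 805851/93989 ≠ 1/24

3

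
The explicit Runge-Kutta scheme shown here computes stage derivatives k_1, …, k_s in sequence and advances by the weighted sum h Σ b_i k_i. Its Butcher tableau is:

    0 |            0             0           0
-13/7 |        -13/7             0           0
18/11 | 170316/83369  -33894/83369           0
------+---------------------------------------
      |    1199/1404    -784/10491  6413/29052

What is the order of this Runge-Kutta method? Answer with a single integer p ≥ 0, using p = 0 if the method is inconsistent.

b = (1199/1404, -784/10491, 6413/29052)
c = (0, -13/7, 18/11)
Ac = (0, 0, 4842/6413)
Σ b_i: 1199/1404·1 + (-784/10491)·1 + 6413/29052·1 = 1 ✓
b·c: (-784/10491)·(-13/7) + 6413/29052·18/11 = 1/2 ✓
b·c²: (-784/10491)·169/49 + 6413/29052·324/121 = 1/3 ✓
b·Ac: 6413/29052·4842/6413 = 1/6 ✓; 3 stages ⇒ order 3.

3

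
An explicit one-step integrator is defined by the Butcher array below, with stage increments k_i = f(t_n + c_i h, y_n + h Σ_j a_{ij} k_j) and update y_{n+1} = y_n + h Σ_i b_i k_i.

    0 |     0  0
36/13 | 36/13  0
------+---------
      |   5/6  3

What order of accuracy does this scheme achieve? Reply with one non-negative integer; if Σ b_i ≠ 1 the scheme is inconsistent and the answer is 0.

0

b = (5/6, 3)
c = (0, 36/13)
Σ b_i: 5/6·1 + 3·1 = 23/6 ≠ 1 ⇒ order 0.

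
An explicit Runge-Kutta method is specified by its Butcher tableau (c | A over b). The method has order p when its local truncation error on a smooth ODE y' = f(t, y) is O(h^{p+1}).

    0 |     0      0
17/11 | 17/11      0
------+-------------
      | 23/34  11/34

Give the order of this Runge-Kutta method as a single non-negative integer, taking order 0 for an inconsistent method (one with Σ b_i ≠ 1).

2

b = (23/34, 11/34)
c = (0, 17/11)
Σ b_i: 23/34·1 + 11/34·1 = 1 ✓
b·c: 11/34·17/11 = 1/2 ✓; 2 stages ⇒ order 2.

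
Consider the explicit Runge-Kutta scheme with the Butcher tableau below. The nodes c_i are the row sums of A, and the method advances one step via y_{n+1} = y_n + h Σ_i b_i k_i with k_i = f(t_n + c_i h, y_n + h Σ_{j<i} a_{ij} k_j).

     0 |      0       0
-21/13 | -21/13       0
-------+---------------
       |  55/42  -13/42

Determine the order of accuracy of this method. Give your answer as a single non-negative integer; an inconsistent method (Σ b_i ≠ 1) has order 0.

2

b = (55/42, -13/42)
c = (0, -21/13)
Σ b_i: 55/42·1 + (-13/42)·1 = 1 ✓
b·c: (-13/42)·(-21/13) = 1/2 ✓; 2 stages ⇒ order 2.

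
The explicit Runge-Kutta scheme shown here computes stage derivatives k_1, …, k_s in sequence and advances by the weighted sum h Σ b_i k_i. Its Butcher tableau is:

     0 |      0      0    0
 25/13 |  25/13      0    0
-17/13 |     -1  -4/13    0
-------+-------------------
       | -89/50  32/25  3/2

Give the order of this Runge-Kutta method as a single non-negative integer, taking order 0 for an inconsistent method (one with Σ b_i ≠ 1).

b = (-89/50, 32/25, 3/2)
c = (0, 25/13, -17/13)
Ac = (0, 0, -100/169)
Σ b_i: (-89/50)·1 + 32/25·1 + 3/2·1 = 1 ✓
b·c: 32/25·25/13 + 3/2·(-17/13) = 1/2 ✓
b·c²: 32/25·625/169 + 3/2·289/169 = 2467/338 ≠ 1/3 ⇒ order 2.
b·Ac: 3/2·(-100/169) = -150/169 ≠ 1/6

2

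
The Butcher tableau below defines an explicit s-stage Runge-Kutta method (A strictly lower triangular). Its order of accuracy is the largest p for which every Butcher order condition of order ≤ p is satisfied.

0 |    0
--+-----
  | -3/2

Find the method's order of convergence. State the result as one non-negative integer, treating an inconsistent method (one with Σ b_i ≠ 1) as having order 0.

b = (-3/2)
c = (0)
Σ b_i: (-3/2)·1 = -3/2 ≠ 1 ⇒ order 0.

0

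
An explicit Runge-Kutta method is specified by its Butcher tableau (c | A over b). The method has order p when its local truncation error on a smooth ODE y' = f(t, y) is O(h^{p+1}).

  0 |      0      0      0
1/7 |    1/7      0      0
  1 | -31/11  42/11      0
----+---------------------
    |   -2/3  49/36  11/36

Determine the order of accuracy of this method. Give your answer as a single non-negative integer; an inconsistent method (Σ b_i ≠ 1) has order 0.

3

b = (-2/3, 49/36, 11/36)
c = (0, 1/7, 1)
Ac = (0, 0, 6/11)
Σ b_i: (-2/3)·1 + 49/36·1 + 11/36·1 = 1 ✓
b·c: 49/36·1/7 + 11/36·1 = 1/2 ✓
b·c²: 49/36·1/49 + 11/36·1 = 1/3 ✓
b·Ac: 11/36·6/11 = 1/6 ✓; 3 stages ⇒ order 3.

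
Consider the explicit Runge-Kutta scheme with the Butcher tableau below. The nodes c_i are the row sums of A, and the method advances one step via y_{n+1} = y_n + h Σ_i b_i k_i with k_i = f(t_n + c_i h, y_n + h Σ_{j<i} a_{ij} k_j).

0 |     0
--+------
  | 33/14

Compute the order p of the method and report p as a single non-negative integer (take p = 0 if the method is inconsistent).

b = (33/14)
c = (0)
Σ b_i: 33/14·1 = 33/14 ≠ 1 ⇒ order 0.

0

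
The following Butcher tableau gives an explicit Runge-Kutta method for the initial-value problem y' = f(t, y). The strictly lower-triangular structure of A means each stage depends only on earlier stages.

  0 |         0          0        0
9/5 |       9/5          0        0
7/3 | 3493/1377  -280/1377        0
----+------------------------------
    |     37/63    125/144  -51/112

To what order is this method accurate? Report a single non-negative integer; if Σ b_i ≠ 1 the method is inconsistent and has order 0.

3

b = (37/63, 125/144, -51/112)
c = (0, 9/5, 7/3)
Ac = (0, 0, -56/153)
Σ b_i: 37/63·1 + 125/144·1 + (-51/112)·1 = 1 ✓
b·c: 125/144·9/5 + (-51/112)·7/3 = 1/2 ✓
b·c²: 125/144·81/25 + (-51/112)·49/9 = 1/3 ✓
b·Ac: (-51/112)·(-56/153) = 1/6 ✓; 3 stages ⇒ order 3.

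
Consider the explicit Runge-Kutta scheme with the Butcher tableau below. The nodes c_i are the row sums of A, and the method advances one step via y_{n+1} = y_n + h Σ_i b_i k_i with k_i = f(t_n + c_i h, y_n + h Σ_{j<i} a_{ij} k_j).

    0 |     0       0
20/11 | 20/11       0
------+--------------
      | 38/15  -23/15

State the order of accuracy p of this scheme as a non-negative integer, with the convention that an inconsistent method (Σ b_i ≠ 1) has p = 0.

b = (38/15, -23/15)
c = (0, 20/11)
Σ b_i: 38/15·1 + (-23/15)·1 = 1 ✓
b·c: (-23/15)·20/11 = -92/33 ≠ 1/2 ⇒ order 1.

1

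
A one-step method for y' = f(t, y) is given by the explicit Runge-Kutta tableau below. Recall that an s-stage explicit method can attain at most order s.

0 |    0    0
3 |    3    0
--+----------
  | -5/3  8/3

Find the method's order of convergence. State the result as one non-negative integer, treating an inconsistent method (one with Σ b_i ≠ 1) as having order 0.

1

b = (-5/3, 8/3)
c = (0, 3)
Σ b_i: (-5/3)·1 + 8/3·1 = 1 ✓
b·c: 8/3·3 = 8 ≠ 1/2 ⇒ order 1.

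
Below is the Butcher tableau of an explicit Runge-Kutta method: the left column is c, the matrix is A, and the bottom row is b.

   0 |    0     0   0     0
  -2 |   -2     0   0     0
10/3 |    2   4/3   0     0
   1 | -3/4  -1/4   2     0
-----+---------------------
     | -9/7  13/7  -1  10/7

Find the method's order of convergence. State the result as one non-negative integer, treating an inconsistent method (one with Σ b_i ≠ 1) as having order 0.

1

b = (-9/7, 13/7, -1, 10/7)
c = (0, -2, 10/3, 1)
Ac = (0, 0, -8/3, 43/6)
Σ b_i: (-9/7)·1 + 13/7·1 + (-1)·1 + 10/7·1 = 1 ✓
b·c: 13/7·(-2) + (-1)·10/3 + 10/7·1 = -118/21 ≠ 1/2 ⇒ order 1.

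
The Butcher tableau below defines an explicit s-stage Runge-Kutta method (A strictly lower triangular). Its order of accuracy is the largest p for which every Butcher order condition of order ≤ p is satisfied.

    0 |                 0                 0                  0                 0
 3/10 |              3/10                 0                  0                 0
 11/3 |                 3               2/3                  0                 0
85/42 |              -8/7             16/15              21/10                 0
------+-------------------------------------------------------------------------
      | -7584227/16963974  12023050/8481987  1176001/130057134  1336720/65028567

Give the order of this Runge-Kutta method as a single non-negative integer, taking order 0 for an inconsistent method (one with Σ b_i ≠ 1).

3

b = (-7584227/16963974, 12023050/8481987, 1176001/130057134, 1336720/65028567)
c = (0, 3/10, 11/3, 85/42)
Ac = (0, 0, 1/5, 401/50)
Σ b_i: (-7584227/16963974)·1 + 12023050/8481987·1 + 1176001/130057134·1 + 1336720/65028567·1 = 1 ✓
b·c: 12023050/8481987·3/10 + 1176001/130057134·11/3 + 1336720/65028567·85/42 = 1/2 ✓
b·c²: 12023050/8481987·9/100 + 1176001/130057134·121/9 + 1336720/65028567·7225/1764 = 1/3 ✓
b·Ac: 1176001/130057134·1/5 + 1336720/65028567·401/50 = 1/6 ✓
b·c³: 12023050/8481987·27/1000 + 1176001/130057134·1331/27 + 1336720/65028567·614125/74088 = 2331288317/3562434540 ≠ 1/4 ⇒ order 3.
b·(c∘Ac): 1176001/130057134·11/15 + 1336720/65028567·6817/420 = 28861877/84819870 ≠ 1/8
b·Ac²: 1176001/130057134·3/50 + 1336720/65028567·21247/750 = 2274219989/3901714020 ≠ 1/12
b·A²c: 1336720/65028567·21/50 = 935704/108380945 ≠ 1/24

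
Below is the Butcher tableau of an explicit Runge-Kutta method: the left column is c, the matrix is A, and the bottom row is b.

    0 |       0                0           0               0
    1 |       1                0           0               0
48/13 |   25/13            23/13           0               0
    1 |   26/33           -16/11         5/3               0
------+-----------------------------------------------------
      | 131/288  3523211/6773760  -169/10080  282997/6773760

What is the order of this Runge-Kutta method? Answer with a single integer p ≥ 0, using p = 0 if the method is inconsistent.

b = (131/288, 3523211/6773760, -169/10080, 282997/6773760)
c = (0, 1, 48/13, 1)
Ac = (0, 0, 23/13, 672/143)
Σ b_i: 131/288·1 + 3523211/6773760·1 + (-169/10080)·1 + 282997/6773760·1 = 1 ✓
b·c: 3523211/6773760·1 + (-169/10080)·48/13 + 282997/6773760·1 = 1/2 ✓
b·c²: 3523211/6773760·1 + (-169/10080)·2304/169 + 282997/6773760·1 = 1/3 ✓
b·Ac: (-169/10080)·23/13 + 282997/6773760·672/143 = 1/6 ✓
b·c³: 3523211/6773760·1 + (-169/10080)·110592/2197 + 282997/6773760·1 = -11/39 ≠ 1/4 ⇒ order 3.
b·(c∘Ac): (-169/10080)·1104/169 + 282997/6773760·672/143 = 25/288 ≠ 1/8
b·Ac²: (-169/10080)·23/13 + 282997/6773760·39536/1859 = 135053/157248 ≠ 1/12
b·A²c: 282997/6773760·115/39 = 500687/4064256 ≠ 1/24

3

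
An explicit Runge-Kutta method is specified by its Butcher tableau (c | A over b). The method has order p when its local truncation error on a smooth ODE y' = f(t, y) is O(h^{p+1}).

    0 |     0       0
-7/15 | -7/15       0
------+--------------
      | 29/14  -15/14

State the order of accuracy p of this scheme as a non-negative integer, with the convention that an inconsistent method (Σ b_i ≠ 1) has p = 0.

2

b = (29/14, -15/14)
c = (0, -7/15)
Σ b_i: 29/14·1 + (-15/14)·1 = 1 ✓
b·c: (-15/14)·(-7/15) = 1/2 ✓; 2 stages ⇒ order 2.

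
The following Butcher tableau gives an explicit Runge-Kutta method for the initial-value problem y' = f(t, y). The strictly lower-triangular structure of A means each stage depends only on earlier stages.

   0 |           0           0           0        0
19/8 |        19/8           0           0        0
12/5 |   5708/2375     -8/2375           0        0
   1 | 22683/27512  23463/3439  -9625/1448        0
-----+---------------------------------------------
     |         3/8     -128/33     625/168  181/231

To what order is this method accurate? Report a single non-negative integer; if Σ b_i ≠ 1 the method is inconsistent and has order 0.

b = (3/8, -128/33, 625/168, 181/231)
c = (0, 19/8, 12/5, 1)
Ac = (0, 0, -1/125, 363/1448)
Σ b_i: 3/8·1 + (-128/33)·1 + 625/168·1 + 181/231·1 = 1 ✓
b·c: (-128/33)·19/8 + 625/168·12/5 + 181/231·1 = 1/2 ✓
b·c²: (-128/33)·361/64 + 625/168·144/25 + 181/231·1 = 1/3 ✓
b·Ac: 625/168·(-1/125) + 181/231·363/1448 = 1/6 ✓
b·c³: (-128/33)·6859/512 + 625/168·1728/125 + 181/231·1 = 1/4 ✓
b·(c∘Ac): 625/168·(-12/625) + 181/231·363/1448 = 1/8 ✓
b·Ac²: 625/168·(-19/1000) + 181/231·2277/11584 = 1/12 ✓
b·A²c: 181/231·77/1448 = 1/24 ✓; 4 stages ⇒ order 4.

4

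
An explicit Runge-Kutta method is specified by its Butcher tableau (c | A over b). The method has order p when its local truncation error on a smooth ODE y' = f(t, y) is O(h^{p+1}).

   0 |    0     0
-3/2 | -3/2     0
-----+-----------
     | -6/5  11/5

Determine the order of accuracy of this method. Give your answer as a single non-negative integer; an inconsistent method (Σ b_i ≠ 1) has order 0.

b = (-6/5, 11/5)
c = (0, -3/2)
Σ b_i: (-6/5)·1 + 11/5·1 = 1 ✓
b·c: 11/5·(-3/2) = -33/10 ≠ 1/2 ⇒ order 1.

1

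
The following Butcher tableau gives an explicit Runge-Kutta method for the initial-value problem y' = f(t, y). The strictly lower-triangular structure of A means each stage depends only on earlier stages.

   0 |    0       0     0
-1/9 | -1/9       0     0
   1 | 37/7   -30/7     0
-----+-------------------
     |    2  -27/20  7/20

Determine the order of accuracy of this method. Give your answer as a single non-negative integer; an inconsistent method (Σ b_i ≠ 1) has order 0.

3

b = (2, -27/20, 7/20)
c = (0, -1/9, 1)
Ac = (0, 0, 10/21)
Σ b_i: 2·1 + (-27/20)·1 + 7/20·1 = 1 ✓
b·c: (-27/20)·(-1/9) + 7/20·1 = 1/2 ✓
b·c²: (-27/20)·1/81 + 7/20·1 = 1/3 ✓
b·Ac: 7/20·10/21 = 1/6 ✓; 3 stages ⇒ order 3.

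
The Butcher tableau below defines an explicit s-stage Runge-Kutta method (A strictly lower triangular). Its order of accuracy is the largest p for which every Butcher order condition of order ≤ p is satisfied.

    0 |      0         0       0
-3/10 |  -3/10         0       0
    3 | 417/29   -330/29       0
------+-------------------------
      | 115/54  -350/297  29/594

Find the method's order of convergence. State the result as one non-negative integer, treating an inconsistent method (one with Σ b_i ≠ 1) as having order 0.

3

b = (115/54, -350/297, 29/594)
c = (0, -3/10, 3)
Ac = (0, 0, 99/29)
Σ b_i: 115/54·1 + (-350/297)·1 + 29/594·1 = 1 ✓
b·c: (-350/297)·(-3/10) + 29/594·3 = 1/2 ✓
b·c²: (-350/297)·9/100 + 29/594·9 = 1/3 ✓
b·Ac: 29/594·99/29 = 1/6 ✓; 3 stages ⇒ order 3.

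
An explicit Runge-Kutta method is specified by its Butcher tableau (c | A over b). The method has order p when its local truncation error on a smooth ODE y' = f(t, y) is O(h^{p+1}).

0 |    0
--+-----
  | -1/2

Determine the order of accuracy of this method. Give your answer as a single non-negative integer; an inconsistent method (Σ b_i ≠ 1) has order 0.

b = (-1/2)
c = (0)
Σ b_i: (-1/2)·1 = -1/2 ≠ 1 ⇒ order 0.

0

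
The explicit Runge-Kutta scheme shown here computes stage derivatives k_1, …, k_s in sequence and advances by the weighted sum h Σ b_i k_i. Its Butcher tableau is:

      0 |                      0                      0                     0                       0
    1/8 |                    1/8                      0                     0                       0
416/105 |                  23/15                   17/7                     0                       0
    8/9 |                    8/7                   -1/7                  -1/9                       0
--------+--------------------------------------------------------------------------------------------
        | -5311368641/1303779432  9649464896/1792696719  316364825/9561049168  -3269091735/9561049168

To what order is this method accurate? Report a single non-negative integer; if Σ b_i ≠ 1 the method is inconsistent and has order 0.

b = (-5311368641/1303779432, 9649464896/1792696719, 316364825/9561049168, -3269091735/9561049168)
c = (0, 1/8, 416/105, 8/9)
Ac = (0, 0, 17/56, -3463/7560)
Σ b_i: (-5311368641/1303779432)·1 + 9649464896/1792696719·1 + 316364825/9561049168·1 + (-3269091735/9561049168)·1 = 1 ✓
b·c: 9649464896/1792696719·1/8 + 316364825/9561049168·416/105 + (-3269091735/9561049168)·8/9 = 1/2 ✓
b·c²: 9649464896/1792696719·1/64 + 316364825/9561049168·173056/11025 + (-3269091735/9561049168)·64/81 = 1/3 ✓
b·Ac: 316364825/9561049168·17/56 + (-3269091735/9561049168)·(-3463/7560) = 1/6 ✓
b·c³: 9649464896/1792696719·1/512 + 316364825/9561049168·71991296/1157625 + (-3269091735/9561049168)·512/729 = 2252391103483/1232071563240 ≠ 1/4 ⇒ order 3.
b·(c∘Ac): 316364825/9561049168·884/735 + (-3269091735/9561049168)·(-3463/8505) = 4201156037/23468029776 ≠ 1/8
b·Ac²: 316364825/9561049168·17/448 + (-3269091735/9561049168)·(-11089759/6350400) = 163824294299/273793680720 ≠ 1/12
b·A²c: (-3269091735/9561049168)·(-17/504) = 882135865/76488393344 ≠ 1/24

3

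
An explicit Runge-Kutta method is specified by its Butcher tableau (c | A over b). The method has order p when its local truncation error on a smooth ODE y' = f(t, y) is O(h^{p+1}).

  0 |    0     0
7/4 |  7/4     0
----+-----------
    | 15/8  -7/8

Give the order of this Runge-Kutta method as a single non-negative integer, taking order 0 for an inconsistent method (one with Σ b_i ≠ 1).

b = (15/8, -7/8)
c = (0, 7/4)
Σ b_i: 15/8·1 + (-7/8)·1 = 1 ✓
b·c: (-7/8)·7/4 = -49/32 ≠ 1/2 ⇒ order 1.

1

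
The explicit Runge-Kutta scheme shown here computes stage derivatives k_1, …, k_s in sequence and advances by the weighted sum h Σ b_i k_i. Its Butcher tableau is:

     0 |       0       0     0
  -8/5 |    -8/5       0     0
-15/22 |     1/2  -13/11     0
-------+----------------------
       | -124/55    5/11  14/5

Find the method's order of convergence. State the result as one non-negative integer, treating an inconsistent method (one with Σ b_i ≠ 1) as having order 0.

1

b = (-124/55, 5/11, 14/5)
c = (0, -8/5, -15/22)
Ac = (0, 0, 104/55)
Σ b_i: (-124/55)·1 + 5/11·1 + 14/5·1 = 1 ✓
b·c: 5/11·(-8/5) + 14/5·(-15/22) = -29/11 ≠ 1/2 ⇒ order 1.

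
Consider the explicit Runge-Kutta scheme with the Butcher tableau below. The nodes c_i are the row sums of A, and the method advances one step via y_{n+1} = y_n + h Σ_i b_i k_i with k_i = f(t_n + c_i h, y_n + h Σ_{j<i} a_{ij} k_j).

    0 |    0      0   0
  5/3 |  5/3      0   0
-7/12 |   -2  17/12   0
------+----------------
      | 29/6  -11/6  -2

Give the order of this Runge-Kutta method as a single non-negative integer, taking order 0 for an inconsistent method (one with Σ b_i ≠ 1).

1

b = (29/6, -11/6, -2)
c = (0, 5/3, -7/12)
Ac = (0, 0, 85/36)
Σ b_i: 29/6·1 + (-11/6)·1 + (-2)·1 = 1 ✓
b·c: (-11/6)·5/3 + (-2)·(-7/12) = -17/9 ≠ 1/2 ⇒ order 1.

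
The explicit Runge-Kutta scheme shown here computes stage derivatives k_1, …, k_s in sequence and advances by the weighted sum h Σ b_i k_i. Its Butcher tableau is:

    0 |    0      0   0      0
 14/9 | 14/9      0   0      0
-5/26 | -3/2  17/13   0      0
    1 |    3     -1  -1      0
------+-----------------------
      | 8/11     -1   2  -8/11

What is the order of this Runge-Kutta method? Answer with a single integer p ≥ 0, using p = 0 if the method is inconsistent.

1

b = (8/11, -1, 2, -8/11)
c = (0, 14/9, -5/26, 1)
Ac = (0, 0, 238/117, -319/234)
Σ b_i: 8/11·1 + (-1)·1 + 2·1 + (-8/11)·1 = 1 ✓
b·c: (-1)·14/9 + 2·(-5/26) + (-8/11)·1 = -3433/1287 ≠ 1/2 ⇒ order 1.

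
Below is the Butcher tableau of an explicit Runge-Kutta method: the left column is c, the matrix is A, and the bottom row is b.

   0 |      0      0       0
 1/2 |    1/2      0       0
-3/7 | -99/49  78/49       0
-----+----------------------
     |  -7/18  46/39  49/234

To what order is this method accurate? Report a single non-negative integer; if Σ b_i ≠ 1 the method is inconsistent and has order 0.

3

b = (-7/18, 46/39, 49/234)
c = (0, 1/2, -3/7)
Ac = (0, 0, 39/49)
Σ b_i: (-7/18)·1 + 46/39·1 + 49/234·1 = 1 ✓
b·c: 46/39·1/2 + 49/234·(-3/7) = 1/2 ✓
b·c²: 46/39·1/4 + 49/234·9/49 = 1/3 ✓
b·Ac: 49/234·39/49 = 1/6 ✓; 3 stages ⇒ order 3.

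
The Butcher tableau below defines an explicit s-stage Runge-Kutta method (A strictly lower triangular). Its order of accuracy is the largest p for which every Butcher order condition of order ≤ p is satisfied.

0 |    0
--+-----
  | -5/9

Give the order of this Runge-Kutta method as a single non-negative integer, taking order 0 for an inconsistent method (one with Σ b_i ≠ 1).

0

b = (-5/9)
c = (0)
Σ b_i: (-5/9)·1 = -5/9 ≠ 1 ⇒ order 0.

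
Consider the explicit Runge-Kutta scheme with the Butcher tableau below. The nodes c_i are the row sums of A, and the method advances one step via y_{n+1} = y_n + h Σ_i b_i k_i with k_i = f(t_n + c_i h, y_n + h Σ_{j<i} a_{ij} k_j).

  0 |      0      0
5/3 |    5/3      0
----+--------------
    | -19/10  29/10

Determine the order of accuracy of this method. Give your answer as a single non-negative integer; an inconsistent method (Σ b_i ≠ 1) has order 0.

b = (-19/10, 29/10)
c = (0, 5/3)
Σ b_i: (-19/10)·1 + 29/10·1 = 1 ✓
b·c: 29/10·5/3 = 29/6 ≠ 1/2 ⇒ order 1.

1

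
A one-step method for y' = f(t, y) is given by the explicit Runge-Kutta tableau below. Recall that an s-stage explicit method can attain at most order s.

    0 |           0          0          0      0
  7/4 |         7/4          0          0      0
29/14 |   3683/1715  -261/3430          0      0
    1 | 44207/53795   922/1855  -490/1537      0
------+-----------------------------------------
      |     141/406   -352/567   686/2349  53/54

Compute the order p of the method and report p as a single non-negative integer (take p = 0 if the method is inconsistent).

4

b = (141/406, -352/567, 686/2349, 53/54)
c = (0, 7/4, 29/14, 1)
Ac = (0, 0, -261/1960, 111/530)
Σ b_i: 141/406·1 + (-352/567)·1 + 686/2349·1 + 53/54·1 = 1 ✓
b·c: (-352/567)·7/4 + 686/2349·29/14 + 53/54·1 = 1/2 ✓
b·c²: (-352/567)·49/16 + 686/2349·841/196 + 53/54·1 = 1/3 ✓
b·Ac: 686/2349·(-261/1960) + 53/54·111/530 = 1/6 ✓
b·c³: (-352/567)·343/64 + 686/2349·24389/2744 + 53/54·1 = 1/4 ✓
b·(c∘Ac): 686/2349·(-7569/27440) + 53/54·111/530 = 1/8 ✓
b·Ac²: 686/2349·(-261/1120) + 53/54·327/2120 = 1/12 ✓
b·A²c: 53/54·9/212 = 1/24 ✓; 4 stages ⇒ order 4.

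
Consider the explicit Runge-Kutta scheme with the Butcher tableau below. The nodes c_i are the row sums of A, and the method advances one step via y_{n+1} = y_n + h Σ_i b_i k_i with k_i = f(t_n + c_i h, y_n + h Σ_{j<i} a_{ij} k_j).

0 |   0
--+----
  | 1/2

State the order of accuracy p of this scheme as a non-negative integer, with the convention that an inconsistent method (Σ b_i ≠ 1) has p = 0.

0

b = (1/2)
c = (0)
Σ b_i: 1/2·1 = 1/2 ≠ 1 ⇒ order 0.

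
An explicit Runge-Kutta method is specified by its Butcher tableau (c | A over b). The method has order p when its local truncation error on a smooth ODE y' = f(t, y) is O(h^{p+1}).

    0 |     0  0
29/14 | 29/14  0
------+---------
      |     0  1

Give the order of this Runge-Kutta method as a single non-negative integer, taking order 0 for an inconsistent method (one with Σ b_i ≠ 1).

1

b = (0, 1)
c = (0, 29/14)
Σ b_i: 1·1 = 1 ✓
b·c: 1·29/14 = 29/14 ≠ 1/2 ⇒ order 1.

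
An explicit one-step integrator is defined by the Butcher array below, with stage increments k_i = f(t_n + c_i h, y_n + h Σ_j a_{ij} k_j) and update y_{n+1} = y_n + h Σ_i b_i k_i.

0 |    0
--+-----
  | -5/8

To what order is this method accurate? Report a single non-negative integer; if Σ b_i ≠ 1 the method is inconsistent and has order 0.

b = (-5/8)
c = (0)
Σ b_i: (-5/8)·1 = -5/8 ≠ 1 ⇒ order 0.

0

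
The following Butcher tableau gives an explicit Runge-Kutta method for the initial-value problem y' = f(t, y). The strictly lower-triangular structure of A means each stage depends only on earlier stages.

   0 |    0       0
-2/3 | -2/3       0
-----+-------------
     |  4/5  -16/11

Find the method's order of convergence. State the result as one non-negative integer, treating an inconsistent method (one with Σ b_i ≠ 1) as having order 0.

b = (4/5, -16/11)
c = (0, -2/3)
Σ b_i: 4/5·1 + (-16/11)·1 = -36/55 ≠ 1 ⇒ order 0.

0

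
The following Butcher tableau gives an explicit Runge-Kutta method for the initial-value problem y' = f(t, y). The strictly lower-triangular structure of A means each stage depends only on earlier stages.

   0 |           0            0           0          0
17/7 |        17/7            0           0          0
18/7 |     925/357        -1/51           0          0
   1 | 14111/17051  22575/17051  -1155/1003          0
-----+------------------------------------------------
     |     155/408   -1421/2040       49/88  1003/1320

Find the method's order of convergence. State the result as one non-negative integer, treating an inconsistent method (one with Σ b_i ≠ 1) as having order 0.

b = (155/408, -1421/2040, 49/88, 1003/1320)
c = (0, 17/7, 18/7, 1)
Ac = (0, 0, -1/21, 15/59)
Σ b_i: 155/408·1 + (-1421/2040)·1 + 49/88·1 + 1003/1320·1 = 1 ✓
b·c: (-1421/2040)·17/7 + 49/88·18/7 + 1003/1320·1 = 1/2 ✓
b·c²: (-1421/2040)·289/49 + 49/88·324/49 + 1003/1320·1 = 1/3 ✓
b·Ac: 49/88·(-1/21) + 1003/1320·15/59 = 1/6 ✓
b·c³: (-1421/2040)·4913/343 + 49/88·5832/343 + 1003/1320·1 = 1/4 ✓
b·(c∘Ac): 49/88·(-6/49) + 1003/1320·15/59 = 1/8 ✓
b·Ac²: 49/88·(-17/147) + 1003/1320·195/1003 = 1/12 ✓
b·A²c: 1003/1320·55/1003 = 1/24 ✓; 4 stages ⇒ order 4.

4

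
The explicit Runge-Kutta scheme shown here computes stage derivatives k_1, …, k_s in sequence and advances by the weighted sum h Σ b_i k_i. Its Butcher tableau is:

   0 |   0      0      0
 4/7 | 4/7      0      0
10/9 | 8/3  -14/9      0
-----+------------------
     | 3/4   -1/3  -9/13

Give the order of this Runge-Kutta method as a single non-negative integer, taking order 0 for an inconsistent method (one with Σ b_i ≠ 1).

0

b = (3/4, -1/3, -9/13)
c = (0, 4/7, 10/9)
Ac = (0, 0, -8/9)
Σ b_i: 3/4·1 + (-1/3)·1 + (-9/13)·1 = -43/156 ≠ 1 ⇒ order 0.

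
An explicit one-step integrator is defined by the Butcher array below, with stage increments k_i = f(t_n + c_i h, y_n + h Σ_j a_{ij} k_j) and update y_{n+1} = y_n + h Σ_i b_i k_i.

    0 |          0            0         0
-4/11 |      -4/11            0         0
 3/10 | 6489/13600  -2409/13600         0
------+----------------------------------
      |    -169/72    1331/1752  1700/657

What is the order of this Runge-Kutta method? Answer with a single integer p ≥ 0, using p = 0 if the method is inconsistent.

3

b = (-169/72, 1331/1752, 1700/657)
c = (0, -4/11, 3/10)
Ac = (0, 0, 219/3400)
Σ b_i: (-169/72)·1 + 1331/1752·1 + 1700/657·1 = 1 ✓
b·c: 1331/1752·(-4/11) + 1700/657·3/10 = 1/2 ✓
b·c²: 1331/1752·16/121 + 1700/657·9/100 = 1/3 ✓
b·Ac: 1700/657·219/3400 = 1/6 ✓; 3 stages ⇒ order 3.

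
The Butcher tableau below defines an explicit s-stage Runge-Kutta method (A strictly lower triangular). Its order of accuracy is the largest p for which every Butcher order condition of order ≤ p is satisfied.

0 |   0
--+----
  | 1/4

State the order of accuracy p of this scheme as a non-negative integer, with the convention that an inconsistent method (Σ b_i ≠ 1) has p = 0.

0

b = (1/4)
c = (0)
Σ b_i: 1/4·1 = 1/4 ≠ 1 ⇒ order 0.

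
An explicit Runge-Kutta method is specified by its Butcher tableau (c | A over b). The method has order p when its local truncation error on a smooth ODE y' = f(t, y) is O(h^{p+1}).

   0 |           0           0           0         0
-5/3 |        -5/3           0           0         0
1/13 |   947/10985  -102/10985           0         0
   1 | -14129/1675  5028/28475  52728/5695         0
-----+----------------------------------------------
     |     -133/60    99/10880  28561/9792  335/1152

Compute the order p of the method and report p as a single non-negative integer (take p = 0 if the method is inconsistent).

4

b = (-133/60, 99/10880, 28561/9792, 335/1152)
c = (0, -5/3, 1/13, 1)
Ac = (0, 0, 34/2197, 28/67)
Σ b_i: (-133/60)·1 + 99/10880·1 + 28561/9792·1 + 335/1152·1 = 1 ✓
b·c: 99/10880·(-5/3) + 28561/9792·1/13 + 335/1152·1 = 1/2 ✓
b·c²: 99/10880·25/9 + 28561/9792·1/169 + 335/1152·1 = 1/3 ✓
b·Ac: 28561/9792·34/2197 + 335/1152·28/67 = 1/6 ✓
b·c³: 99/10880·(-125/27) + 28561/9792·1/2197 + 335/1152·1 = 1/4 ✓
b·(c∘Ac): 28561/9792·34/28561 + 335/1152·28/67 = 1/8 ✓
b·Ac²: 28561/9792·(-170/6591) + 335/1152·548/1005 = 1/12 ✓
b·A²c: 335/1152·48/335 = 1/24 ✓; 4 stages ⇒ order 4.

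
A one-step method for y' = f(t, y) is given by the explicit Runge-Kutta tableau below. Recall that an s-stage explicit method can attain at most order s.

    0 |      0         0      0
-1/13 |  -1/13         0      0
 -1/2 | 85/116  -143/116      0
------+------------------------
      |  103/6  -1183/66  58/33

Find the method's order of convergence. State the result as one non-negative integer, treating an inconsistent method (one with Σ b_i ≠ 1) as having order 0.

3

b = (103/6, -1183/66, 58/33)
c = (0, -1/13, -1/2)
Ac = (0, 0, 11/116)
Σ b_i: 103/6·1 + (-1183/66)·1 + 58/33·1 = 1 ✓
b·c: (-1183/66)·(-1/13) + 58/33·(-1/2) = 1/2 ✓
b·c²: (-1183/66)·1/169 + 58/33·1/4 = 1/3 ✓
b·Ac: 58/33·11/116 = 1/6 ✓; 3 stages ⇒ order 3.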